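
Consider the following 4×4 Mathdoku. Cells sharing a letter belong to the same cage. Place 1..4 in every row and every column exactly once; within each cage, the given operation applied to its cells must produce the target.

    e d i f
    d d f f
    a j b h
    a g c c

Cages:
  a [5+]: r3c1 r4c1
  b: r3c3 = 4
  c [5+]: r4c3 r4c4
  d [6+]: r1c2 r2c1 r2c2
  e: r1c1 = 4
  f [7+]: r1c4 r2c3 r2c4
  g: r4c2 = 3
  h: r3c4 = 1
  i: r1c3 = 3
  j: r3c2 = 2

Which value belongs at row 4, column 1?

Cage e is a single given cell, leaving r1c1 = 4.
Cage i is a single given cell, so r1c3 = 3.
Cage j is given, so r3c2 = 2.
Cage b is a single given cell, so r3c3 = 4.
Cage h is given, so r3c4 = 1.
G is a freebie, leaving r4c2 = 3.
Column 2 already has 2, so r1c2 = 1.
Column 4 already has 1, leaving r1c4 = 2.
Cage d has sum 6, so r2c1 = 1.
The 3 cells of cage d must have sum 6, leaving r2c2 = 4.
Row 2 already has 1, leaving r2c3 = 2.
Row 2 already has 4; hence r2c4 = 3.
Row 3 already has 1, leaving r3c1 = 3.
The two cells of cage a must have sum 5, leaving r4c1 = 2.
Cage c needs two cells with sum 5; hence r4c3 = 1.
The two cells of cage c must have sum 5, so r4c4 = 4.
Filled in: 4 1 3 2 / 1 4 2 3 / 3 2 4 1 / 2 3 1 4.

2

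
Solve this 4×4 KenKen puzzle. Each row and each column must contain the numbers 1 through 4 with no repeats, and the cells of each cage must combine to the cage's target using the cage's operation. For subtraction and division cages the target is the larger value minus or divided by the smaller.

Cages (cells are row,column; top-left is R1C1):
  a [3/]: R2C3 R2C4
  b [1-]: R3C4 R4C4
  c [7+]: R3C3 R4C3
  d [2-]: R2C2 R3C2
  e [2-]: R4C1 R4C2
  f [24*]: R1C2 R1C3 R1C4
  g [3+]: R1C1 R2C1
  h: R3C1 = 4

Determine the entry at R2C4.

Cage h is given, which forces R3C1 = 4.
Row 3 already has 4, which forces R3C3 = 3.
Column 3 now contains 3, so R4C3 = 4.
Column 3 already has 4, which forces R1C3 = 2.
Column 3 now contains 3, which forces R2C3 = 1.
Cage a needs two cells with quotient 3, leaving R2C4 = 3.
Row 1 already has 2, which forces R1C1 = 1.
Cage f has product 24, which forces R1C2 = 3.
3 is placed in column 4, so R1C4 = 4.
Row 2 already has 1, which forces R2C1 = 2.
3 is placed in row 2, which forces R2C2 = 4.
Cage d needs two cells with difference 2; hence R3C2 = 2.
Row 3 already has 2, so R3C4 = 1.
1 is placed in column 1, which forces R4C1 = 3.
3 is placed in column 2; hence R4C2 = 1.
1 is placed in column 4; hence R4C4 = 2.
Completed grid: 1 3 2 4 / 2 4 1 3 / 4 2 3 1 / 3 1 4 2.

3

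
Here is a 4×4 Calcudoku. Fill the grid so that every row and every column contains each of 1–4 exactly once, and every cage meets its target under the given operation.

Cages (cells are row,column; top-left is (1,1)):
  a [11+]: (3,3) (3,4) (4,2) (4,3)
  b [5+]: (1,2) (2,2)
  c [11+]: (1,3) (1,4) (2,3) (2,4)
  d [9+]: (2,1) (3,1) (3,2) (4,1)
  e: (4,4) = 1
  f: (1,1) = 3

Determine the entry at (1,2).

1

Cage f is given; hence (1,1) = 3.
Cage e is a single given cell, which forces (4,4) = 1.
The 4 cells of cage d must have sum 9; hence (3,2) = 2.
Cage a needs sum 11, which forces (3,3) = 1.
Cage d has sum 9, leaving (2,1) = 1.
Row 2 now contains 1, which forces (2,2) = 4.
1 is placed in row 3, so (3,1) = 4.
Row 3 already has 4, leaving (3,4) = 3.
Cage d has sum 9, so (4,1) = 2.
Column 2 already has 4, which forces (4,2) = 3.
3 is placed in row 4, leaving (4,3) = 4.
Column 2 already has 4; hence (1,2) = 1.
Column 3 now contains 4, which forces (1,3) = 2.
Cage c needs sum 11, leaving (1,4) = 4.
Cage c needs sum 11, so (2,3) = 3.
Column 4 now contains 3, so (2,4) = 2.
The full grid is 3 1 2 4 / 1 4 3 2 / 4 2 1 3 / 2 3 4 1.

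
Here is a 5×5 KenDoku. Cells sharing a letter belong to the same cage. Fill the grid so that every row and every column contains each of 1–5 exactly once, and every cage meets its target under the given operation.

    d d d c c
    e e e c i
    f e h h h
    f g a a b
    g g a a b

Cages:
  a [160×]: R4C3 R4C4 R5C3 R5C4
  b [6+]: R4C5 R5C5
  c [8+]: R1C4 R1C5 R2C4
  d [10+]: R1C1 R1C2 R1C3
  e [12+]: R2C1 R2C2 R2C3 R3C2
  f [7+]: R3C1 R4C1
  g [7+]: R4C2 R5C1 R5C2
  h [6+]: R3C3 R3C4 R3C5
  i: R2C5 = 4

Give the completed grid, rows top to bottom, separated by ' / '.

4 5 1 2 3 / 1 2 5 3 4 / 5 4 3 1 2 / 2 3 4 5 1 / 3 1 2 4 5

I is a freebie, which forces R2C5 = 4.
Row 3 needs a 5, and only R3C1 is open for it.
Cage f's pair has sum 7, which forces R4C1 = 2.
In row 3, 4 can only go at R3C2, so R3C2 = 4.
Cage e needs sum 12; hence R2C1 = 1.
Row 2 needs a 3, and only R2C4 is open for it.
The only place for 3 in row 4 is R4C2.
Cage g has sum 7, so R5C1 = 3.
Cage g needs sum 7, which forces R5C2 = 1.
Row 5 already has 1, leaving R5C5 = 5.
Column 1 already has 3, leaving R1C1 = 4.
Cage d needs sum 10, which forces R1C2 = 5.
Cage d has sum 10, which forces R1C3 = 1.
Row 1 already has 4; hence R1C4 = 2.
1 is placed in row 1, so R1C5 = 3.
5 is placed in column 2, so R2C2 = 2.
2 is placed in row 2; hence R2C3 = 5.
2 is placed in column 4, which forces R3C4 = 1.
Row 3 already has 1, so R3C5 = 2.
Column 3 now contains 5; hence R4C3 = 4.
4 is placed in row 4, so R4C4 = 5.
Column 5 already has 5, which forces R4C5 = 1.
Column 3 already has 4, leaving R5C3 = 2.
2 is placed in column 4, so R5C4 = 4.
Row 3 now contains 2, which forces R3C3 = 3.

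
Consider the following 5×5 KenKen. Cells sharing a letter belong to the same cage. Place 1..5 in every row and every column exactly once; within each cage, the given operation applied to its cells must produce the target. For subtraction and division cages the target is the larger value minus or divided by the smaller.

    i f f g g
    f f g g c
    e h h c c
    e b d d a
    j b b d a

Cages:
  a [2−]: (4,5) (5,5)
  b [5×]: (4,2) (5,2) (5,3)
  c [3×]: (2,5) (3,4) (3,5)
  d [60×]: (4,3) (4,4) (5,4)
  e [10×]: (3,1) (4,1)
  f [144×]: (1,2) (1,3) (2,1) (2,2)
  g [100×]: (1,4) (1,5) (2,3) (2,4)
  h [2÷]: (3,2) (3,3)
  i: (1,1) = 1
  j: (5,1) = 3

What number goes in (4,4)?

3

Cage i is a single given cell; hence (1,1) = 1.
Cage c needs product 3, which forces (2,5) = 1.
Cage c needs product 3, leaving (3,4) = 1.
Cage c has product 3, which forces (3,5) = 3.
Cage b has product 5; hence (4,2) = 1.
Cage j is a single given cell, which forces (5,1) = 3.
Cage b has product 5, so (5,2) = 5.
The 3 cells of cage b must have product 5, which forces (5,3) = 1.
Row 5 already has 5; hence (5,4) = 4.
Row 5 already has 4, leaving (5,5) = 2.
Cage f has product 144, leaving (1,2) = 4.
Cage f has product 144, which forces (1,3) = 3.
Cage g has product 100, which forces (1,4) = 2.
Cage g needs product 100; hence (1,5) = 5.
Column 1 now contains 3; hence (2,1) = 4.
Cage f needs product 144, leaving (2,2) = 3.
The 4 cells of cage g must have product 100, so (2,3) = 2.
Cage g needs product 100, leaving (2,4) = 5.
4 is placed in column 2; hence (3,2) = 2.
Column 3 already has 2; hence (3,3) = 4.
Column 3 now contains 3, so (4,3) = 5.
Column 4 already has 5, leaving (4,4) = 3.
Cage a needs two cells with difference 2, so (4,5) = 4.
2 is placed in row 3, leaving (3,1) = 5.
5 is placed in row 4, which forces (4,1) = 2.
The full grid is 1 4 3 2 5 / 4 3 2 5 1 / 5 2 4 1 3 / 2 1 5 3 4 / 3 5 1 4 2.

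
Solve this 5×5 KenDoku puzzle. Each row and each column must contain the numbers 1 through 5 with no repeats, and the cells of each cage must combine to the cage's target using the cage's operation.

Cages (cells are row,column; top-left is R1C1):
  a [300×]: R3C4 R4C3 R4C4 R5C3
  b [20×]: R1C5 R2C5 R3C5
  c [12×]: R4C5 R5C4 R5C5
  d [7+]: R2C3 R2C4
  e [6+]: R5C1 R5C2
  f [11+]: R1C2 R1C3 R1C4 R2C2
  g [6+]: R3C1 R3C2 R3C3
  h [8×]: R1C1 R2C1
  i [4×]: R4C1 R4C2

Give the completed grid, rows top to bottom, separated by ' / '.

The only place for 2 in row 4 is R4C5.
The 3 cells of cage c must have product 12, which forces R5C4 = 2.
The 3 cells of cage c must have product 12; hence R5C5 = 3.
The only place for 4 in row 5 is R5C3.
The 4 cells of cage a must have product 300, so R3C4 = 5.
Cage a has product 300; hence R4C3 = 5.
Cage a needs product 300, leaving R4C4 = 3.
Cage d's pair has sum 7, so R2C3 = 3.
5 is placed in column 4, leaving R2C4 = 4.
Cage h's pair has product 8, so R1C1 = 4.
Cage f has sum 11; hence R1C2 = 3.
Cage f needs sum 11, leaving R1C3 = 2.
Column 4 now contains 4, so R1C4 = 1.
Row 1 already has 1; hence R1C5 = 5.
Row 2 now contains 4; hence R2C1 = 2.
Cage f has sum 11, so R2C2 = 5.
Column 5 already has 5; hence R2C5 = 1.
2 is placed in column 3, leaving R3C3 = 1.
Column 5 already has 1; hence R3C5 = 4.
Column 1 now contains 4; hence R4C1 = 1.
Row 4 now contains 1, so R4C2 = 4.
1 is placed in column 1, which forces R5C1 = 5.
Column 2 already has 5, leaving R5C2 = 1.
1 is placed in row 3; hence R3C1 = 3.
1 is placed in row 3; hence R3C2 = 2.

4 3 2 1 5 / 2 5 3 4 1 / 3 2 1 5 4 / 1 4 5 3 2 / 5 1 4 2 3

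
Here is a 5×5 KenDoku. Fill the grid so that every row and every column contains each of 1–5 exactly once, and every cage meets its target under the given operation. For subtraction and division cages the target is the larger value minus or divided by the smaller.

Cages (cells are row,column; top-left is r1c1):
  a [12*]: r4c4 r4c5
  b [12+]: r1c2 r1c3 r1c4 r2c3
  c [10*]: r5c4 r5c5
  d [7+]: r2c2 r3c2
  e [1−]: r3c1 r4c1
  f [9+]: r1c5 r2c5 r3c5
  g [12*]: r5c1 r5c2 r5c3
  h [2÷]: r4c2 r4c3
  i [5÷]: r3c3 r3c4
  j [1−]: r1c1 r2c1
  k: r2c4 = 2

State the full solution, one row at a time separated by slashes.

Cage k is given, so r2c4 = 2.
2 is placed in column 4; hence r5c4 = 5.
5 is placed in row 5; hence r5c5 = 2.
Cage i's pair has quotient 5, which forces r3c3 = 5.
5 is placed in column 4; hence r3c4 = 1.
Row 3 now contains 1, which forces r3c5 = 3.
Column 5 now contains 3, leaving r4c5 = 4.
4 is placed in row 4, which forces r4c4 = 3.
3 is placed in column 4, which forces r1c4 = 4.
In row 4, 5 can only go at r4c1, so r4c1 = 5.
The two cells of cage e must have difference 1, leaving r3c1 = 4.
Row 3 now contains 4, leaving r3c2 = 2.
Column 2 now contains 2, which forces r4c2 = 1.
Row 4 now contains 1, so r4c3 = 2.
Cage j needs two cells with difference 1, which forces r1c1 = 2.
The 4 cells of cage b must have sum 12, so r1c2 = 3.
Cage b has sum 12, leaving r1c3 = 1.
Row 1 now contains 1; hence r1c5 = 5.
Cage d's pair has sum 7; hence r2c2 = 5.
The 4 cells of cage b must have sum 12, so r2c3 = 4.
Column 5 now contains 5, leaving r2c5 = 1.
Column 2 already has 3, leaving r5c2 = 4.
4 is placed in column 3, so r5c3 = 3.
Row 2 now contains 1, leaving r2c1 = 3.
3 is placed in row 5, leaving r5c1 = 1.

2 3 1 4 5 / 3 5 4 2 1 / 4 2 5 1 3 / 5 1 2 3 4 / 1 4 3 5 2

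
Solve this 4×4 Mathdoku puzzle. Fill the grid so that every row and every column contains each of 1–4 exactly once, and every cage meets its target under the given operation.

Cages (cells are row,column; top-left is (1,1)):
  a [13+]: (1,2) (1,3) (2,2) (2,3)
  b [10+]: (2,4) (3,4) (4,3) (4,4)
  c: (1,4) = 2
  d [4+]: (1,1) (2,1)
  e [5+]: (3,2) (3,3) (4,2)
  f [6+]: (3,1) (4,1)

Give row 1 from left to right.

1 4 3 2

Cage c is given, which forces (1,4) = 2.
The 4 cells of cage b must have sum 10; hence (4,3) = 2.
The 4 cells of cage a must have sum 13; hence (1,2) = 4.
Cage a has sum 13; hence (1,3) = 3.
Cage a needs sum 13, which forces (2,2) = 2.
Column 3 now contains 2; hence (2,3) = 4.
Cage f needs two cells with sum 6, leaving (3,1) = 2.
Cage e has sum 5, leaving (3,2) = 3.
Column 3 now contains 2, which forces (3,3) = 1.
Row 3 now contains 1, which forces (3,4) = 4.
Row 4 now contains 2; hence (4,1) = 4.
Row 4 now contains 2, which forces (4,2) = 1.
Row 4 already has 1, which forces (4,4) = 3.
3 is placed in row 1, leaving (1,1) = 1.
Cage d needs two cells with sum 4; hence (2,1) = 3.
3 is placed in column 4; hence (2,4) = 1.
The full grid is 1 4 3 2 / 3 2 4 1 / 2 3 1 4 / 4 1 2 3.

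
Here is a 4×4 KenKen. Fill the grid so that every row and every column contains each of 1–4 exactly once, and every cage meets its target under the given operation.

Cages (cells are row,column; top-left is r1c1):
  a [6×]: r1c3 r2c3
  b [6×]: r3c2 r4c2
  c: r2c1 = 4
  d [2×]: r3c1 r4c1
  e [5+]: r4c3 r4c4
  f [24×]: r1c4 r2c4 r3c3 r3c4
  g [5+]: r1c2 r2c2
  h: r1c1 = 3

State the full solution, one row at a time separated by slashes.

3 4 2 1 / 4 1 3 2 / 1 2 4 3 / 2 3 1 4

H is a freebie, so r1c1 = 3.
Row 1 already has 3, leaving r1c3 = 2.
Cage c is given, which forces r2c1 = 4.
Column 3 now contains 2, so r2c3 = 3.
The two cells of cage g must have sum 5, leaving r1c2 = 4.
Row 1 already has 4; hence r1c4 = 1.
Cage g needs two cells with sum 5, which forces r2c2 = 1.
Cage f has product 24; hence r2c4 = 2.
Cage f has product 24, so r3c4 = 3.
1 is placed in column 4, so r4c4 = 4.
3 is placed in row 3, so r3c2 = 2.
Cage f needs product 24, leaving r3c3 = 4.
The two cells of cage b must have product 6; hence r4c2 = 3.
Row 4 now contains 4; hence r4c3 = 1.
Row 3 now contains 2, leaving r3c1 = 1.
Row 4 now contains 1, so r4c1 = 2.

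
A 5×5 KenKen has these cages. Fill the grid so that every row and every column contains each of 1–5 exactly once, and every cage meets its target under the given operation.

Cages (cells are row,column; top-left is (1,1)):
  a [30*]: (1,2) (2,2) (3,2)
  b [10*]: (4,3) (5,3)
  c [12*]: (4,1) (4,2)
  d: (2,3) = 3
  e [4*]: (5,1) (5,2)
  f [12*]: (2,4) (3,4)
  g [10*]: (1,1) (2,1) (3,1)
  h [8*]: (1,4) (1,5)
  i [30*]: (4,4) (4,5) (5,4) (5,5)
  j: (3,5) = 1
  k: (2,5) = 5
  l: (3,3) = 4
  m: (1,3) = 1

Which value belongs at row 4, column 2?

M is a freebie; hence (1,3) = 1.
Cage d is given, which forces (2,3) = 3.
3 is placed in row 2, which forces (2,4) = 4.
K is a freebie, so (2,5) = 5.
Cage l is a single given cell; hence (3,3) = 4.
4 is placed in column 4, leaving (3,4) = 3.
Cage j is given, leaving (3,5) = 1.
Cage a has product 30, so (1,2) = 3.
4 is placed in column 4, which forces (1,4) = 2.
The two cells of cage h must have product 8, leaving (1,5) = 4.
The 3 cells of cage g must have product 10, leaving (2,1) = 1.
5 is placed in row 2, so (2,2) = 2.
Cage a needs product 30, leaving (3,2) = 5.
Column 2 already has 3, so (4,2) = 4.
Column 1 now contains 1, leaving (5,1) = 4.
4 is placed in column 2, which forces (5,2) = 1.
1 is placed in row 5, so (5,4) = 5.
Row 1 now contains 2, so (1,1) = 5.
Row 3 now contains 5, leaving (3,1) = 2.
Row 4 now contains 4; hence (4,1) = 3.
Cage b needs two cells with product 10, leaving (4,3) = 5.
5 is placed in column 4; hence (4,4) = 1.
Row 4 already has 3, which forces (4,5) = 2.
Row 5 now contains 5, so (5,3) = 2.
Column 5 now contains 2, leaving (5,5) = 3.
Completed grid: 5 3 1 2 4 / 1 2 3 4 5 / 2 5 4 3 1 / 3 4 5 1 2 / 4 1 2 5 3.

4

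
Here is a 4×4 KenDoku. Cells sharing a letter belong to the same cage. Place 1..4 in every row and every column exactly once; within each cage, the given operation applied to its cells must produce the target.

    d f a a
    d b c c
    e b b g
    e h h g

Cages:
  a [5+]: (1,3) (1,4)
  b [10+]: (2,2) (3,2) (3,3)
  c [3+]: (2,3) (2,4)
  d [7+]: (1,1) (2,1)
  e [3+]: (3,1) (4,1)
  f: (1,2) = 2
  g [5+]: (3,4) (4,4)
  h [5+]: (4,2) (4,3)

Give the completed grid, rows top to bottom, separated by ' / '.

3 2 1 4 / 4 3 2 1 / 1 4 3 2 / 2 1 4 3

Cage f is given; hence (1,2) = 2.
Column 2 already has 2, leaving (3,2) = 4.
Row 3 now contains 4, which forces (3,3) = 3.
4 is placed in column 2, so (2,2) = 3.
Column 2 already has 3; hence (4,2) = 1.
Cage d needs two cells with sum 7, which forces (1,1) = 3.
3 is placed in row 2; hence (2,1) = 4.
Cage e needs two cells with sum 3, so (3,1) = 1.
1 is placed in row 3, so (3,4) = 2.
1 is placed in row 4, which forces (4,1) = 2.
Cage h's pair has sum 5; hence (4,3) = 4.
Row 4 already has 4, which forces (4,4) = 3.
Column 3 already has 4, so (1,3) = 1.
Cage a needs two cells with sum 5, leaving (1,4) = 4.
Cage c needs two cells with sum 3, which forces (2,3) = 2.
2 is placed in column 4; hence (2,4) = 1.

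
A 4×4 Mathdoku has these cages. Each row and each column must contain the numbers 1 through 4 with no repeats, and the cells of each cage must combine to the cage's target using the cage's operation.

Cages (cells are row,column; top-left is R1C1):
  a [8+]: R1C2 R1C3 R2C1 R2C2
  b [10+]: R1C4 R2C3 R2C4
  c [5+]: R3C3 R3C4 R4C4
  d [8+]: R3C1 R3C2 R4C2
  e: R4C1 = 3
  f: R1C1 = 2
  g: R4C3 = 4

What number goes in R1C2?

F is a freebie, leaving R1C1 = 2.
Cage e is a single given cell, which forces R4C1 = 3.
G is a freebie, so R4C3 = 4.
Cage b has sum 10; hence R1C4 = 3.
Cage a has sum 8, leaving R2C1 = 1.
4 is placed in column 3, so R2C3 = 3.
Cage b needs sum 10; hence R2C4 = 4.
The 3 cells of cage d must have sum 8, leaving R3C1 = 4.
Cage d has sum 8, so R3C2 = 3.
Column 4 now contains 3, so R3C4 = 1.
Cage d has sum 8, leaving R4C2 = 1.
Column 4 already has 1; hence R4C4 = 2.
1 is placed in column 2, which forces R1C2 = 4.
Row 1 now contains 3; hence R1C3 = 1.
3 is placed in row 2; hence R2C2 = 2.
Row 3 now contains 1; hence R3C3 = 2.
Completed grid: 2 4 1 3 / 1 2 3 4 / 4 3 2 1 / 3 1 4 2.

4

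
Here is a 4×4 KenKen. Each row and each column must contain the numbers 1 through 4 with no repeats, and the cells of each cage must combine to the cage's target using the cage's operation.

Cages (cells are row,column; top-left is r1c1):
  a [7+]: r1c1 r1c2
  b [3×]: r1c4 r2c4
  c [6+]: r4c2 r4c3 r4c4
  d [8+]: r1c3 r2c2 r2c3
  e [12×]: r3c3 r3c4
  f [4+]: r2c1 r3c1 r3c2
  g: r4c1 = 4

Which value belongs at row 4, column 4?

Cage f has sum 4; hence r2c1 = 1.
1 is placed in row 2, so r2c4 = 3.
Cage f has sum 4, leaving r3c1 = 2.
Cage f has sum 4; hence r3c2 = 1.
Column 4 already has 3, leaving r3c4 = 4.
Cage g is given; hence r4c1 = 4.
Column 1 already has 4; hence r1c1 = 3.
Cage a's pair has sum 7, leaving r1c2 = 4.
Cage d needs sum 8, which forces r1c3 = 2.
Column 4 already has 3; hence r1c4 = 1.
The 3 cells of cage d must have sum 8, so r2c2 = 2.
The 3 cells of cage d must have sum 8, leaving r2c3 = 4.
4 is placed in row 3; hence r3c3 = 3.
Column 2 already has 2, leaving r4c2 = 3.
Column 3 now contains 3, which forces r4c3 = 1.
1 is placed in column 4, which forces r4c4 = 2.
The full grid is 3 4 2 1 / 1 2 4 3 / 2 1 3 4 / 4 3 1 2.

2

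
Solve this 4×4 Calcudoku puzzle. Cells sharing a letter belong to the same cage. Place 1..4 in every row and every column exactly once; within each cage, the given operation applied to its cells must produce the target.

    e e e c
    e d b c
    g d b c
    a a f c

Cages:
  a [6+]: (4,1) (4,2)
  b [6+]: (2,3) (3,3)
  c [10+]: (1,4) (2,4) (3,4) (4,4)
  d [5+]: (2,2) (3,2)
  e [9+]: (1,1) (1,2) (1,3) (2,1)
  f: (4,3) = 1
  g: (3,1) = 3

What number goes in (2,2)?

G is a freebie, which forces (3,1) = 3.
Cage f is a single given cell, so (4,3) = 1.
Row 4 needs a 3, and only (4,4) is open for it.
In row 1, 3 can only go at (1,3), so (1,3) = 3.
Cage e has sum 9; hence (1,1) = 4.
Cage e needs sum 9; hence (1,2) = 1.
Row 1 already has 1, leaving (1,4) = 2.
The 4 cells of cage e must have sum 9, leaving (2,1) = 1.
Row 2 already has 1, which forces (2,4) = 4.
4 is placed in column 4, leaving (3,4) = 1.
Column 1 now contains 4, leaving (4,1) = 2.
2 is placed in row 4, which forces (4,2) = 4.
Row 2 now contains 4; hence (2,2) = 3.
Row 2 now contains 4; hence (2,3) = 2.
Column 2 now contains 4; hence (3,2) = 2.
Cage b's pair has sum 6, which forces (3,3) = 4.
The full grid is 4 1 3 2 / 1 3 2 4 / 3 2 4 1 / 2 4 1 3.

3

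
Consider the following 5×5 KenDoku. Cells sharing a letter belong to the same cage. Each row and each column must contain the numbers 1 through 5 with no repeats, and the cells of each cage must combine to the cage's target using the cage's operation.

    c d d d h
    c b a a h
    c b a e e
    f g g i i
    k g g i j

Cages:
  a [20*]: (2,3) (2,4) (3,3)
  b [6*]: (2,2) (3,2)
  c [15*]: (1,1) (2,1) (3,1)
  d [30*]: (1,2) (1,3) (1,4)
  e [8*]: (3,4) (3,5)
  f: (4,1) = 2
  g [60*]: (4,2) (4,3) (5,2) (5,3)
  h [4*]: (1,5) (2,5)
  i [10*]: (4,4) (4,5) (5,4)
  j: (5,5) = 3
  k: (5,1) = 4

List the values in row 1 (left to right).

1 5 2 3 4

Cage f is a single given cell, which forces (4,1) = 2.
Cage k is a single given cell, so (5,1) = 4.
Cage j is a single given cell, which forces (5,5) = 3.
Cage i needs product 10; hence (5,4) = 2.
Column 4 now contains 2, so (3,4) = 4.
The two cells of cage e must have product 8, leaving (3,5) = 2.
Cage b's pair has product 6, leaving (2,2) = 2.
The 3 cells of cage a must have product 20, so (2,3) = 4.
4 is placed in row 2, which forces (2,5) = 1.
2 is placed in row 3, which forces (3,2) = 3.
3 is placed in column 2; hence (4,2) = 4.
4 is placed in column 3; hence (4,3) = 3.
1 is placed in column 5, which forces (4,5) = 5.
3 is placed in column 2, which forces (1,2) = 5.
Cage d has product 30; hence (1,3) = 2.
Cage d needs product 30, which forces (1,4) = 3.
1 is placed in column 5, so (1,5) = 4.
Row 2 already has 1, leaving (2,4) = 5.
The 3 cells of cage a must have product 20, so (3,3) = 1.
5 is placed in row 4, leaving (4,4) = 1.
Column 2 already has 5, which forces (5,2) = 1.
1 is placed in column 3; hence (5,3) = 5.
Row 1 already has 3, leaving (1,1) = 1.
Row 2 already has 5; hence (2,1) = 3.
Row 3 already has 1; hence (3,1) = 5.
Completed grid: 1 5 2 3 4 / 3 2 4 5 1 / 5 3 1 4 2 / 2 4 3 1 5 / 4 1 5 2 3.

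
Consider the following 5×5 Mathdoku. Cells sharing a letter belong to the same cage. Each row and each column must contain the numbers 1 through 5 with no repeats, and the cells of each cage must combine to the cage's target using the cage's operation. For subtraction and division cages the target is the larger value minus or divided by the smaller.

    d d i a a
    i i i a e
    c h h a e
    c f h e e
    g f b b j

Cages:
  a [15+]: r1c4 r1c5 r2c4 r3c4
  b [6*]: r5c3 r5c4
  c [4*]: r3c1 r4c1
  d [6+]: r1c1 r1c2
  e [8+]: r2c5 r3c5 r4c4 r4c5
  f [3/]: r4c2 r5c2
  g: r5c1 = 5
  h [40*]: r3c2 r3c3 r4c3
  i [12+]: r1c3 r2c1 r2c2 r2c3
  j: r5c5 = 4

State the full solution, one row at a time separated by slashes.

2 4 3 1 5 / 3 5 1 4 2 / 1 2 4 5 3 / 4 3 5 2 1 / 5 1 2 3 4

Cage g is given, leaving r5c1 = 5.
Cage j is a single given cell, so r5c5 = 4.
The 4 cells of cage e must have sum 8; hence r4c4 = 2.
Column 4 now contains 2, so r5c4 = 3.
Cage a needs sum 15, so r1c5 = 5.
Cage f's pair has quotient 3; hence r4c2 = 3.
Row 4 now contains 3, which forces r4c5 = 1.
Row 5 now contains 3, so r5c2 = 1.
Row 5 now contains 3, leaving r5c3 = 2.
Cage c needs two cells with product 4; hence r3c1 = 1.
Cage h has product 40, so r3c2 = 2.
2 is placed in row 3, which forces r3c5 = 3.
Row 4 already has 1, leaving r4c1 = 4.
Row 4 already has 4, so r4c3 = 5.
Column 1 now contains 4; hence r1c1 = 2.
2 is placed in column 2, which forces r1c2 = 4.
Row 1 now contains 4, leaving r1c4 = 1.
2 is placed in column 1; hence r2c1 = 3.
Column 2 already has 4, so r2c2 = 5.
Row 2 now contains 5; hence r2c4 = 4.
Column 5 now contains 3; hence r2c5 = 2.
Column 3 now contains 5, which forces r3c3 = 4.
Column 4 already has 4, leaving r3c4 = 5.
Row 1 already has 1, which forces r1c3 = 3.
Row 2 already has 4, which forces r2c3 = 1.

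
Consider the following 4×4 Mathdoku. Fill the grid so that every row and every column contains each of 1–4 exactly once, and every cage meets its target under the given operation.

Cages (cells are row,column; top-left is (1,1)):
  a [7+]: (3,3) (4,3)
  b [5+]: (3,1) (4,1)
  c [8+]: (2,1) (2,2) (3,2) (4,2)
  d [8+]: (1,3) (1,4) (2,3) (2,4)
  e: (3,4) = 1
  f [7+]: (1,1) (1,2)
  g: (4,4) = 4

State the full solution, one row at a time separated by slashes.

4 3 1 2 / 1 4 2 3 / 3 2 4 1 / 2 1 3 4

Cage e is given, which forces (3,4) = 1.
Cage g is given, leaving (4,4) = 4.
Cage a's pair has sum 7, leaving (3,3) = 4.
Row 4 now contains 4; hence (4,3) = 3.
Cage b needs two cells with sum 5, which forces (3,1) = 3.
Row 3 already has 3, which forces (3,2) = 2.
Cage b needs two cells with sum 5; hence (4,1) = 2.
Column 2 already has 2, so (4,2) = 1.
Column 1 now contains 3, so (1,1) = 4.
Cage f needs two cells with sum 7; hence (1,2) = 3.
Row 1 already has 3, leaving (1,4) = 2.
2 is placed in column 1, which forces (2,1) = 1.
The 4 cells of cage c must have sum 8; hence (2,2) = 4.
Row 2 already has 1, so (2,3) = 2.
Column 4 already has 2, so (2,4) = 3.
Row 1 now contains 2, leaving (1,3) = 1.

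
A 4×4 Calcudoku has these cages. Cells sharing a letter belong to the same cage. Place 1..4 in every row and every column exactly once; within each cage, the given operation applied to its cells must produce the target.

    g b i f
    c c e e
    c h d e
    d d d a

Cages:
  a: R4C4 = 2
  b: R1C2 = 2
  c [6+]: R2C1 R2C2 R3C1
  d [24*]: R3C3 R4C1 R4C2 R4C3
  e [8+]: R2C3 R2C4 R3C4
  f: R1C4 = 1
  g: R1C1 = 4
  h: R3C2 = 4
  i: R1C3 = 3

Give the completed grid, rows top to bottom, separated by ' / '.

Cage g is a single given cell; hence R1C1 = 4.
Cage b is given, leaving R1C2 = 2.
I is a freebie, leaving R1C3 = 3.
Cage f is a single given cell, so R1C4 = 1.
H is a freebie, leaving R3C2 = 4.
Cage a is a single given cell, leaving R4C4 = 2.
Cage e has sum 8, so R2C3 = 1.
Cage e needs sum 8, leaving R2C4 = 4.
Cage d has product 24, so R3C3 = 2.
Column 4 now contains 2, leaving R3C4 = 3.
The 4 cells of cage d must have product 24, leaving R4C3 = 4.
Cage c has sum 6, so R2C1 = 2.
Row 2 now contains 1, leaving R2C2 = 3.
Row 3 already has 3, which forces R3C1 = 1.
Column 1 now contains 1; hence R4C1 = 3.
Column 2 now contains 3, so R4C2 = 1.

4 2 3 1 / 2 3 1 4 / 1 4 2 3 / 3 1 4 2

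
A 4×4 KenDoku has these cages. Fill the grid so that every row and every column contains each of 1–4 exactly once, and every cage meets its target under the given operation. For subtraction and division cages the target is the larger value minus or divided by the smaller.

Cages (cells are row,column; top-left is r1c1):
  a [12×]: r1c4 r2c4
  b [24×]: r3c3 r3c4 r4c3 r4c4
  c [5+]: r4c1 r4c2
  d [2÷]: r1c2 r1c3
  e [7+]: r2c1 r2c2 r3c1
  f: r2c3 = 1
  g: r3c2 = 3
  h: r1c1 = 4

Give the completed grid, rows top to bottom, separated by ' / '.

Cage h is given; hence r1c1 = 4.
4 is placed in row 1; hence r1c4 = 3.
Cage f is a single given cell, so r2c3 = 1.
Column 4 now contains 3, leaving r2c4 = 4.
Cage g is given, so r3c2 = 3.
Cage d needs two cells with quotient 2, which forces r1c2 = 1.
Column 3 now contains 1, leaving r1c3 = 2.
Cage e needs sum 7; hence r2c1 = 3.
Column 2 now contains 3, so r2c2 = 2.
Cage e has sum 7, so r3c1 = 2.
The 4 cells of cage b must have product 24, leaving r3c3 = 4.
Row 3 already has 2; hence r3c4 = 1.
Column 1 now contains 3, leaving r4c1 = 1.
Column 2 already has 2, leaving r4c2 = 4.
Cage b has product 24, leaving r4c3 = 3.
Column 4 already has 1; hence r4c4 = 2.

4 1 2 3 / 3 2 1 4 / 2 3 4 1 / 1 4 3 2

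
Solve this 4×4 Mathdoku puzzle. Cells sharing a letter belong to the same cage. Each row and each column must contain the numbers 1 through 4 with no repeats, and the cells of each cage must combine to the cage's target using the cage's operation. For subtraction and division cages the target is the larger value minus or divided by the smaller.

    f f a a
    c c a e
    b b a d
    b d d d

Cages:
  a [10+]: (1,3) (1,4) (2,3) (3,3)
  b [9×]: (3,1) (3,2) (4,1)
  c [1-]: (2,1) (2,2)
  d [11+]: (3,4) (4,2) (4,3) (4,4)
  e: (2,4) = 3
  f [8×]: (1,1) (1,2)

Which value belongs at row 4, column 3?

E is a freebie, so (2,4) = 3.
Cage b needs product 9, so (3,1) = 1.
Cage b has product 9; hence (3,2) = 3.
Cage b needs product 9; hence (4,1) = 3.
The 4 cells of cage a must have sum 10; hence (1,3) = 3.
The two cells of cage c must have difference 1, leaving (2,1) = 2.
Cage c's pair has difference 1, leaving (2,2) = 1.
1 is placed in row 2, leaving (2,3) = 4.
4 is placed in column 3, which forces (3,3) = 2.
The 4 cells of cage d must have sum 11, so (3,4) = 4.
Column 3 already has 2; hence (4,3) = 1.
1 is placed in row 4, which forces (4,4) = 2.
2 is placed in column 1, so (1,1) = 4.
Cage f's pair has product 8; hence (1,2) = 2.
2 is placed in column 4, which forces (1,4) = 1.
2 is placed in row 4, so (4,2) = 4.
Completed grid: 4 2 3 1 / 2 1 4 3 / 1 3 2 4 / 3 4 1 2.

1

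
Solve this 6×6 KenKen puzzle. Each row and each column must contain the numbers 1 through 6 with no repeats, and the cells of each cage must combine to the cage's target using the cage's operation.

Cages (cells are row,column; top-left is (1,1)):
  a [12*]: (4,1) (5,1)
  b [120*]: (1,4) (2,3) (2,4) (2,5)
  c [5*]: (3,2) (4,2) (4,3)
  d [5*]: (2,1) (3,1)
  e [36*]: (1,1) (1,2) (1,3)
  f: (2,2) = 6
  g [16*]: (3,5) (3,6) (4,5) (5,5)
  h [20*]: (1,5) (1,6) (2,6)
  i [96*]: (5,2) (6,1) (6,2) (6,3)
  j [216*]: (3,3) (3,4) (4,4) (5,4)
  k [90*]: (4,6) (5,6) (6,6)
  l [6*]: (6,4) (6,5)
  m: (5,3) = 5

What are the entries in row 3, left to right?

F is a freebie, leaving (2,2) = 6.
Cage c needs product 5, which forces (3,2) = 1.
1 is placed in row 3, which forces (3,5) = 4.
Cage g needs product 16; hence (3,6) = 2.
Cage c has product 5, leaving (4,2) = 5.
The 3 cells of cage c must have product 5, which forces (4,3) = 1.
Row 4 already has 1, leaving (4,5) = 2.
M is a freebie, so (5,3) = 5.
Column 5 already has 2, leaving (5,5) = 1.
Column 5 now contains 1; hence (1,5) = 5.
Cage d's pair has product 5; hence (2,1) = 1.
Column 5 now contains 5, which forces (2,5) = 3.
1 is placed in row 2, so (2,6) = 4.
1 is placed in row 3, so (3,1) = 5.
Column 5 already has 3, leaving (6,5) = 6.
Cage k needs product 90, so (6,6) = 5.
Cage b has product 120, leaving (1,4) = 4.
Column 6 already has 4; hence (1,6) = 1.
4 is placed in row 2, leaving (2,3) = 2.
Cage b has product 120, leaving (2,4) = 5.
Cage i needs product 96, so (5,2) = 4.
The two cells of cage l must have product 6, so (6,4) = 1.
Cage j has product 216; hence (3,3) = 6.
Cage j needs product 216; hence (3,4) = 3.
Cage j has product 216, so (4,4) = 6.
Row 4 already has 6, leaving (4,6) = 3.
Cage j needs product 216; hence (5,4) = 2.
Column 6 already has 3; hence (5,6) = 6.
Cage e has product 36, so (1,1) = 6.
The 3 cells of cage e must have product 36, which forces (1,2) = 2.
6 is placed in column 3, which forces (1,3) = 3.
Row 4 already has 6, so (4,1) = 4.
2 is placed in row 5, so (5,1) = 3.
3 is placed in column 1, leaving (6,1) = 2.
Column 2 now contains 2, leaving (6,2) = 3.
Column 3 now contains 3; hence (6,3) = 4.
The full grid is 6 2 3 4 5 1 / 1 6 2 5 3 4 / 5 1 6 3 4 2 / 4 5 1 6 2 3 / 3 4 5 2 1 6 / 2 3 4 1 6 5.

5 1 6 3 4 2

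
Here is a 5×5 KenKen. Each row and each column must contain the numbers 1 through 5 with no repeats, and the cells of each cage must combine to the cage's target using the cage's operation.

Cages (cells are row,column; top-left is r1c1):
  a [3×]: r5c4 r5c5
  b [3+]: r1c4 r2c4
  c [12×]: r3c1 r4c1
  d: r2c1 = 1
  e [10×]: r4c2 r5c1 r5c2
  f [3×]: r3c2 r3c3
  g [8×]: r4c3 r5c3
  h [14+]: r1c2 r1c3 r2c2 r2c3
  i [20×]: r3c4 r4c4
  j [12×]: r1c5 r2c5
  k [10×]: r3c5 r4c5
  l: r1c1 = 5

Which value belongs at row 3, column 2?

3

L is a freebie, so r1c1 = 5.
Cage d is given, which forces r2c1 = 1.
1 is placed in row 2, which forces r2c4 = 2.
Column 1 now contains 1, so r5c1 = 2.
Row 5 now contains 2, so r5c3 = 4.
Column 4 now contains 2, which forces r1c4 = 1.
Column 3 now contains 4, which forces r4c3 = 2.
Row 4 now contains 2, leaving r4c5 = 5.
Column 4 now contains 1; hence r5c4 = 3.
Row 5 already has 3; hence r5c5 = 1.
The 4 cells of cage h must have sum 14; hence r1c2 = 2.
2 is placed in column 3, which forces r1c3 = 3.
Row 1 now contains 3, which forces r1c5 = 4.
Cage h needs sum 14, which forces r2c2 = 4.
The 4 cells of cage h must have sum 14, which forces r2c3 = 5.
Column 5 already has 4, which forces r2c5 = 3.
Column 3 now contains 3; hence r3c3 = 1.
Cage i needs two cells with product 20, leaving r3c4 = 5.
Column 5 already has 5, so r3c5 = 2.
5 is placed in row 4, which forces r4c2 = 1.
5 is placed in row 4, leaving r4c4 = 4.
Row 5 now contains 1, leaving r5c2 = 5.
The two cells of cage c must have product 12; hence r3c1 = 4.
Row 3 already has 1; hence r3c2 = 3.
Row 4 already has 4, so r4c1 = 3.
Completed grid: 5 2 3 1 4 / 1 4 5 2 3 / 4 3 1 5 2 / 3 1 2 4 5 / 2 5 4 3 1.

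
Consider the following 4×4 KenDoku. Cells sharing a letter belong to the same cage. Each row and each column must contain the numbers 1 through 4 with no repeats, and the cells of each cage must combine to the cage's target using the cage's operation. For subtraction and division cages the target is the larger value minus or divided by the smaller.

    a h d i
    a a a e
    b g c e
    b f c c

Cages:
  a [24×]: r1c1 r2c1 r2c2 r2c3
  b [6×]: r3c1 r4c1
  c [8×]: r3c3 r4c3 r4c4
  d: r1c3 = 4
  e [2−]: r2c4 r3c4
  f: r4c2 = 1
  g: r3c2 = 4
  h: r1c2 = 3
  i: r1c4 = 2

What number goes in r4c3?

Cage h is a single given cell; hence r1c2 = 3.
D is a freebie, leaving r1c3 = 4.
Cage i is given, which forces r1c4 = 2.
Cage g is a single given cell, which forces r3c2 = 4.
F is a freebie; hence r4c2 = 1.
Row 4 already has 1, which forces r4c3 = 2.
Row 4 already has 1; hence r4c4 = 4.
Row 1 already has 2; hence r1c1 = 1.
Cage a needs product 24, which forces r2c1 = 4.
1 is placed in column 2, so r2c2 = 2.
Cage a has product 24, which forces r2c3 = 3.
3 is placed in row 2, leaving r2c4 = 1.
Cage b's pair has product 6, leaving r3c1 = 2.
Column 3 now contains 2, so r3c3 = 1.
Column 4 already has 1, so r3c4 = 3.
Row 4 already has 2, which forces r4c1 = 3.
The full grid is 1 3 4 2 / 4 2 3 1 / 2 4 1 3 / 3 1 2 4.

2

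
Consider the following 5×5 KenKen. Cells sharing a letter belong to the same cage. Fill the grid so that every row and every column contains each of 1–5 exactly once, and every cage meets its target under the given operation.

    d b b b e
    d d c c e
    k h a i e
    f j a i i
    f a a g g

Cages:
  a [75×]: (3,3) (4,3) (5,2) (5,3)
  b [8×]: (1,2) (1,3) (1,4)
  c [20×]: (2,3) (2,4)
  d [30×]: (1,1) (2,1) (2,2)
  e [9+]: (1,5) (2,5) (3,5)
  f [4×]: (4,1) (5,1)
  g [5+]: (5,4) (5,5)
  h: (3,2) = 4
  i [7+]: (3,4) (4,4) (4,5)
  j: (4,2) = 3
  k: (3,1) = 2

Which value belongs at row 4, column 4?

2

Cage k is given, so (3,1) = 2.
Cage h is given, leaving (3,2) = 4.
Cage j is a single given cell, so (4,2) = 3.
Cage a has product 75, which forces (5,2) = 5.
5 is placed in column 2, leaving (2,2) = 2.
Cage i needs sum 7, so (3,4) = 1.
Column 2 already has 2, so (1,2) = 1.
In row 2, 1 can only go at (2,5), so (2,5) = 1.
Row 2 needs a 3, and only (2,1) is open for it.
3 is placed in column 1; hence (1,1) = 5.
Row 1 already has 5, so (1,5) = 3.
Column 5 now contains 3, so (3,5) = 5.
Column 5 now contains 3, leaving (5,5) = 2.
Row 3 already has 5, leaving (3,3) = 3.
Cage a has product 75; hence (4,3) = 5.
The 3 cells of cage i must have sum 7, leaving (4,4) = 2.
Column 5 already has 2, so (4,5) = 4.
The 4 cells of cage a must have product 75; hence (5,3) = 1.
2 is placed in row 5; hence (5,4) = 3.
Cage b needs product 8, which forces (1,3) = 2.
Column 4 already has 2, leaving (1,4) = 4.
Column 3 now contains 5, leaving (2,3) = 4.
Cage c needs two cells with product 20, so (2,4) = 5.
Row 4 already has 4; hence (4,1) = 1.
Row 5 now contains 1; hence (5,1) = 4.
Filled in: 5 1 2 4 3 / 3 2 4 5 1 / 2 4 3 1 5 / 1 3 5 2 4 / 4 5 1 3 2.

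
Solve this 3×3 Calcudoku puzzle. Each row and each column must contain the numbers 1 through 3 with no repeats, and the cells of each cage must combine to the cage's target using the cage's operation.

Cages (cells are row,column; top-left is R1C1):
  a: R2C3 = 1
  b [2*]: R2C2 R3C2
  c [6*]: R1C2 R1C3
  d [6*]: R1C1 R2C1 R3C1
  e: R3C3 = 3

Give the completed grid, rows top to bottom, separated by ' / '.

A is a freebie, which forces R2C3 = 1.
E is a freebie, so R3C3 = 3.
Cage c's pair has product 6, leaving R1C2 = 3.
3 is placed in column 3, so R1C3 = 2.
Row 2 now contains 1, which forces R2C2 = 2.
Cage b's pair has product 2; hence R3C2 = 1.
2 is placed in row 1, which forces R1C1 = 1.
Row 2 already has 2, so R2C1 = 3.
Row 3 already has 1; hence R3C1 = 2.

1 3 2 / 3 2 1 / 2 1 3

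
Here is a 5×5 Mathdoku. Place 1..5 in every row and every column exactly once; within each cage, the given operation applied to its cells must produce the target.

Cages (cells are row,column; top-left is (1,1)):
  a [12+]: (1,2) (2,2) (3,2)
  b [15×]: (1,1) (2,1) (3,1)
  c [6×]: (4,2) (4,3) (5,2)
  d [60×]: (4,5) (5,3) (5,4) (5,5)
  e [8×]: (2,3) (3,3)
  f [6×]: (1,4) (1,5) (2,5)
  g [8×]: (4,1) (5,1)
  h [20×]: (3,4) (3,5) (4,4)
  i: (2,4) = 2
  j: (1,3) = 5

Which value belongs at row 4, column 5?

J is a freebie, which forces (1,3) = 5.
I is a freebie; hence (2,4) = 2.
Cage f needs product 6, leaving (1,5) = 2.
Row 2 now contains 2, leaving (2,3) = 4.
The two cells of cage e must have product 8, so (3,3) = 2.
In row 1, 4 can only go at (1,2), so (1,2) = 4.
Cage c has product 6, so (4,3) = 3.
Column 3 already has 3, which forces (5,3) = 1.
Cage c needs product 6, so (4,2) = 1.
1 is placed in row 5, so (5,2) = 2.
The two cells of cage g must have product 8; hence (4,1) = 2.
Row 5 now contains 2, leaving (5,1) = 4.
Cage d has product 60, leaving (4,5) = 4.
Cage h has product 20, so (3,4) = 4.
Cage h needs product 20; hence (3,5) = 1.
4 is placed in row 4, leaving (4,4) = 5.
Column 4 now contains 5, which forces (5,4) = 3.
Row 5 now contains 3, so (5,5) = 5.
Column 4 now contains 3; hence (1,4) = 1.
1 is placed in column 5, which forces (2,5) = 3.
1 is placed in row 1, leaving (1,1) = 3.
The 3 cells of cage b must have product 15; hence (2,1) = 1.
Row 2 already has 3, leaving (2,2) = 5.
The 3 cells of cage b must have product 15; hence (3,1) = 5.
Cage a needs sum 12; hence (3,2) = 3.
Completed grid: 3 4 5 1 2 / 1 5 4 2 3 / 5 3 2 4 1 / 2 1 3 5 4 / 4 2 1 3 5.

4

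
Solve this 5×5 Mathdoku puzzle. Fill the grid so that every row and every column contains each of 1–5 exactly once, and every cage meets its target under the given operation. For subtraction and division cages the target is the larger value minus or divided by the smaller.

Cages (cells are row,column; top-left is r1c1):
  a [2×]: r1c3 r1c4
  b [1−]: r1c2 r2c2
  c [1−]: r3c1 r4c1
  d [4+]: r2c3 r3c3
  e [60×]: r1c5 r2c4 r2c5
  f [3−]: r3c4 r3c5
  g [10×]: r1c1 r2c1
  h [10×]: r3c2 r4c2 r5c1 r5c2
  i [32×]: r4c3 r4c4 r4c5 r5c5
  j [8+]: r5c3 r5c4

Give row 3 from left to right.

Cage h needs product 10, which forces r5c1 = 1.
The 4 cells of cage i must have product 32, which forces r5c5 = 4.
The 3 cells of cage e must have product 60, which forces r2c4 = 4.
Cage i has product 32, so r4c3 = 4.
In row 1, 4 can only go at r1c2, so r1c2 = 4.
The only place for 3 in row 1 is r1c5.
3 is placed in column 5, leaving r2c5 = 5.
5 is placed in column 5; hence r3c5 = 2.
Column 5 already has 2, so r4c5 = 1.
The two cells of cage g must have product 10; hence r1c1 = 5.
5 is placed in row 2, which forces r2c1 = 2.
5 is placed in row 2, so r2c2 = 3.
Row 2 now contains 3; hence r2c3 = 1.
The 4 cells of cage h must have product 10, so r3c2 = 1.
1 is placed in column 3, so r3c3 = 3.
Row 3 already has 2, which forces r3c4 = 5.
Column 1 now contains 2; hence r4c1 = 3.
Row 4 now contains 1; hence r4c4 = 2.
3 is placed in column 3; hence r5c3 = 5.
5 is placed in column 4; hence r5c4 = 3.
1 is placed in column 3; hence r1c3 = 2.
Column 4 already has 2, which forces r1c4 = 1.
Row 3 already has 3; hence r3c1 = 4.
Row 4 now contains 2, leaving r4c2 = 5.
Row 5 now contains 5, leaving r5c2 = 2.
The full grid is 5 4 2 1 3 / 2 3 1 4 5 / 4 1 3 5 2 / 3 5 4 2 1 / 1 2 5 3 4.

4 1 3 5 2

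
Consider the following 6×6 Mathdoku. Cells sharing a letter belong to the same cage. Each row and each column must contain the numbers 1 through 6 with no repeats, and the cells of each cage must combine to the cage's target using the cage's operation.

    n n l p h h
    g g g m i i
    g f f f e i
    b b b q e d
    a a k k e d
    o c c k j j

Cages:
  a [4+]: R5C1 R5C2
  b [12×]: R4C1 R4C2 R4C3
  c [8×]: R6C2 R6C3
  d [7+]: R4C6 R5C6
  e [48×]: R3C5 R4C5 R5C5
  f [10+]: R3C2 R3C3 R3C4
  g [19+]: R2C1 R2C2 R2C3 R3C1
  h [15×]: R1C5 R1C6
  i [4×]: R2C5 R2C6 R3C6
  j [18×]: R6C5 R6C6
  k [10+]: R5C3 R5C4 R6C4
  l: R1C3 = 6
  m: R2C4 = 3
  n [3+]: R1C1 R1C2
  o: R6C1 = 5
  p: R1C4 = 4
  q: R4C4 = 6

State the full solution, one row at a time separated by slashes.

1 2 6 4 5 3 / 2 6 5 3 1 4 / 6 5 3 2 4 1 / 4 3 1 6 2 5 / 3 1 4 5 6 2 / 5 4 2 1 3 6

Cage l is a single given cell, so R1C3 = 6.
P is a freebie, so R1C4 = 4.
Cage m is a single given cell; hence R2C4 = 3.
Q is a freebie, which forces R4C4 = 6.
O is a freebie, leaving R6C1 = 5.
The 3 cells of cage k must have sum 10, so R5C4 = 5.
Row 4 needs a 2, and only R4C5 is open for it.
2 is placed in column 5, which forces R2C5 = 1.
The 3 cells of cage i must have product 4; hence R2C6 = 4.
The 3 cells of cage i must have product 4; hence R3C6 = 1.
Cage g has sum 19; hence R2C1 = 2.
The 4 cells of cage g must have sum 19, which forces R2C2 = 6.
Row 2 already has 4, so R2C3 = 5.
Cage g needs sum 19, leaving R3C1 = 6.
5 is placed in column 3; hence R3C3 = 3.
Row 3 already has 1, so R3C4 = 2.
Row 3 now contains 6; hence R3C5 = 4.
Cage d needs two cells with sum 7, which forces R4C6 = 5.
Column 3 now contains 3, which forces R5C3 = 4.
Column 5 now contains 4, so R5C5 = 6.
Cage d needs two cells with sum 7, which forces R5C6 = 2.
4 is placed in column 3, leaving R6C3 = 2.
2 is placed in column 4, leaving R6C4 = 1.
Column 5 already has 6, which forces R6C5 = 3.
3 is placed in row 6, which forces R6C6 = 6.
Column 1 already has 2, leaving R1C1 = 1.
The two cells of cage n must have sum 3, which forces R1C2 = 2.
Column 5 now contains 3, leaving R1C5 = 5.
Column 6 now contains 5; hence R1C6 = 3.
Row 3 now contains 3, leaving R3C2 = 5.
4 is placed in column 3, which forces R4C3 = 1.
Column 1 now contains 1, so R5C1 = 3.
3 is placed in row 5, leaving R5C2 = 1.
Row 6 already has 2, which forces R6C2 = 4.
Column 1 now contains 3; hence R4C1 = 4.
4 is placed in column 2, leaving R4C2 = 3.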